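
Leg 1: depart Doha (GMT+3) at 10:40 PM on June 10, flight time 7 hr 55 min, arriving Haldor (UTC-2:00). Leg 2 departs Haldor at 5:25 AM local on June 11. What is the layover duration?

3 hours 50 minutes

Convert departure to UTC: 10:40 PM − 3:00 = 7:40 PM UTC on Jun 10.
Add 7 hours 55 minutes flight time → 3:35 AM UTC (Jun 11).
Haldor is UTC−2:00, so local arrival = 3:35 AM − 2:00 = 1:35 AM on Jun 11.
Layover = 5:25 AM − 1:35 AM = 3 hours 50 minutes.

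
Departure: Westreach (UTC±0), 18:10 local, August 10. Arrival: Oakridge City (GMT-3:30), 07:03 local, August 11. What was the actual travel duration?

16 hours 23 minutes

Departure is already UTC: 18:10 on Aug 10.
Arrival in UTC: 07:03 + 3:30 = 10:33 on Aug 11.
Elapsed = 10:33 − 18:10 (+1 day) = 16 hours 23 minutes.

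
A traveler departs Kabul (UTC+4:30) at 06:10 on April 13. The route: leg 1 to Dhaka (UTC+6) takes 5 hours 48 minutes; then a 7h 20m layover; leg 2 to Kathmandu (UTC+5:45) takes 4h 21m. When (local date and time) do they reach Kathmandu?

Convert departure to UTC: 06:10 − 4:30 = 01:40 UTC on Apr 13.
Add 5 hours and 48 minutes leg 1 → 07:28 UTC.
Add 7 hours 20 minutes layover in Dhaka → 14:48 UTC.
Add 4 hours and 21 minutes leg 2 → 19:09 UTC.
Kathmandu is UTC+5:45, so local arrival = 19:09 + 5:45 = 00:54 on Apr 14.

00:54 on Apr 14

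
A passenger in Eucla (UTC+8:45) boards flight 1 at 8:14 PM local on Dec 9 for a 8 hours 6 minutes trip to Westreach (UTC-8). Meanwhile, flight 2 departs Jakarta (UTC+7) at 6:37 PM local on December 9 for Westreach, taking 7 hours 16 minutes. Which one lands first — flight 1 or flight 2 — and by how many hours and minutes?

Flight 1 in UTC: 8:14 PM − 8:45 = 11:29 AM on Dec 9.
+8 hours and 6 minutes → arrive 7:35 PM UTC on Dec 9.
Flight 2 in UTC: 6:37 PM − 7:00 = 11:37 AM on Dec 9.
+7 hours and 16 minutes → arrive 6:53 PM UTC on Dec 9.
Flight 2 lands earlier by 42 minutes.

the second, by 42 minutes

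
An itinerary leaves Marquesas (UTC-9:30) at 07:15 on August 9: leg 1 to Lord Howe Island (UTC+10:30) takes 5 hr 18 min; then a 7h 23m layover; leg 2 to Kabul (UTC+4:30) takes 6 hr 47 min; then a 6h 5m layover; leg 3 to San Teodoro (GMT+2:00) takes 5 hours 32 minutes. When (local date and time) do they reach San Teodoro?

Convert departure to UTC: 07:15 + 9:30 = 16:45 UTC on Aug 9.
Add 5 hours and 18 minutes leg 1 → 22:03 UTC.
Add 7 hours 23 minutes layover in Lord Howe Island → 05:26 UTC (Aug 10).
Add 6 hours and 47 minutes leg 2 → 12:13 UTC.
Add 6 hours 5 minutes layover in Kabul → 18:18 UTC.
Add 5 hours 32 minutes leg 3 → 23:50 UTC.
San Teodoro is UTC+2:00, so local arrival = 23:50 + 2:00 = 01:50 on Aug 11.

01:50 on Aug 11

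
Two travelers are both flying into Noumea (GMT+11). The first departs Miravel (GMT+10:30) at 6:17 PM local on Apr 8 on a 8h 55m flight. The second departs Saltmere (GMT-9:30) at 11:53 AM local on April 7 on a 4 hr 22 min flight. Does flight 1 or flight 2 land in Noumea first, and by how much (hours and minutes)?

the second, by 14 hours 57 minutes

Flight 1 in UTC: 6:17 PM − 10:30 = 7:47 AM on Apr 8.
+8 hours and 55 minutes → arrive 4:42 PM UTC on Apr 8.
Flight 2 in UTC: 11:53 AM + 9:30 = 9:23 PM on Apr 7.
+4 hours and 22 minutes → arrive 1:45 AM UTC on Apr 8.
Flight 2 lands earlier by 14 hours 57 minutes.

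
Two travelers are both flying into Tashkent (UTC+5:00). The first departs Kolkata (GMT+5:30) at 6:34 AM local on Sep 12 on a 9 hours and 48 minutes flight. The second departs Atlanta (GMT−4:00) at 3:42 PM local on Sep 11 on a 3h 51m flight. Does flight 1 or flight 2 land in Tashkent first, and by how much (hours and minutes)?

Flight 1 in UTC: 6:34 AM − 5:30 = 1:04 AM on Sep 12.
+9 hours 48 minutes → arrive 10:52 AM UTC on Sep 12.
Flight 2 in UTC: 3:42 PM + 4:00 = 7:42 PM on Sep 11.
+3 hours 51 minutes → arrive 11:33 PM UTC on Sep 11.
Flight 2 lands earlier by 11 hours 19 minutes.

the second, by 11 hours 19 minutes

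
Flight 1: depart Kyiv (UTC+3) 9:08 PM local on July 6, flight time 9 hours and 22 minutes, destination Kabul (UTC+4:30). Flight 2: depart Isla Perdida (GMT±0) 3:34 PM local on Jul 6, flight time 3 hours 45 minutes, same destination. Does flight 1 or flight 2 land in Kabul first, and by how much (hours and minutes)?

Flight 1 in UTC: 9:08 PM − 3:00 = 6:08 PM on Jul 6.
+9 hours and 22 minutes → arrive 3:30 AM UTC on Jul 7.
Flight 2 departs at 3:34 PM UTC (Jul 6).
+3 hours 45 minutes → arrive 7:19 PM UTC on Jul 6.
Flight 2 lands earlier by 8 hours 11 minutes.

the second, by 8 hours 11 minutes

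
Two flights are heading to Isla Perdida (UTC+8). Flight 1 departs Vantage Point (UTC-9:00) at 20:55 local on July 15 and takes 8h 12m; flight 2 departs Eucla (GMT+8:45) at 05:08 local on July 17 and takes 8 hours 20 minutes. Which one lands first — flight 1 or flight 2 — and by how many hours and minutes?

the first, by 14 hours 36 minutes

Flight 1 in UTC: 20:55 + 9:00 = 05:55 on Jul 16.
+8 hours 12 minutes → arrive 14:07 UTC on Jul 16.
Flight 2 in UTC: 05:08 − 8:45 = 20:23 on Jul 16.
+8 hours 20 minutes → arrive 04:43 UTC on Jul 17.
Flight 1 lands earlier by 14 hours 36 minutes.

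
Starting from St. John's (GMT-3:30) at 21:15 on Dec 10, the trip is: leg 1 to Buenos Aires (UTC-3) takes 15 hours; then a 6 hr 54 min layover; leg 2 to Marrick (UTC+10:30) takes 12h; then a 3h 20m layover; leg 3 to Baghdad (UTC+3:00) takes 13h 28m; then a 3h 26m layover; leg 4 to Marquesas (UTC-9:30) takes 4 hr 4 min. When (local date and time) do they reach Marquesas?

01:27 on December 13

Convert departure to UTC: 21:15 + 3:30 = 00:45 UTC on Dec 11.
Add 15 hours leg 1 → 15:45 UTC.
Add 6 hours 54 minutes layover in Buenos Aires → 22:39 UTC.
Add 12 hours leg 2 → 10:39 UTC (Dec 12).
Add 3 hours and 20 minutes layover in Marrick → 13:59 UTC.
Add 13 hours 28 minutes leg 3 → 03:27 UTC (Dec 13).
Add 3 hours 26 minutes layover in Baghdad → 06:53 UTC.
Add 4 hours and 4 minutes leg 4 → 10:57 UTC.
Marquesas is UTC−9:30, so local arrival = 10:57 − 9:30 = 01:27 on Dec 13.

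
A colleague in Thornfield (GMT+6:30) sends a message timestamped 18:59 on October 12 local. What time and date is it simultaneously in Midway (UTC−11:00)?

In UTC: 18:59 − 6:30 = 12:29 on Oct 12.
Midway is UTC−11:00: 12:29 − 11:00 = 01:29 on Oct 12.

01:29 on October 12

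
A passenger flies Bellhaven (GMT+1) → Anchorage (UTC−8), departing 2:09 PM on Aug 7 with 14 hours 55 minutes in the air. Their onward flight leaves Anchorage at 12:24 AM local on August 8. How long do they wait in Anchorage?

4 hours 20 minutes

Convert departure to UTC: 2:09 PM − 1:00 = 1:09 PM UTC on Aug 7.
Add 14 hours 55 minutes flight time → 4:04 AM UTC (Aug 8).
Anchorage is UTC−8:00, so local arrival = 4:04 AM − 8:00 = 8:04 PM on Aug 7.
Layover = 12:24 AM − 8:04 PM (+1 day) = 4 hours 20 minutes.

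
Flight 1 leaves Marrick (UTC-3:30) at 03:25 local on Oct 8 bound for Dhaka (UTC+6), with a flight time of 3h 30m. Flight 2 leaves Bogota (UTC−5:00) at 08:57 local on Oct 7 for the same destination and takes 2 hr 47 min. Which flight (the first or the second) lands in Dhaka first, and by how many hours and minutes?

the second, by 17 hours 41 minutes

Flight 1 in UTC: 03:25 + 3:30 = 06:55 on Oct 8.
+3 hours 30 minutes → arrive 10:25 UTC on Oct 8.
Flight 2 in UTC: 08:57 + 5:00 = 13:57 on Oct 7.
+2 hours and 47 minutes → arrive 16:44 UTC on Oct 7.
Flight 2 lands earlier by 17 hours 41 minutes.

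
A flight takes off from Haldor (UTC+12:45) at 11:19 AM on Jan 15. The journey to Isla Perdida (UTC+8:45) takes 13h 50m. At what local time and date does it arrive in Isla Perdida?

9:09 PM on Jan 15

Convert departure to UTC: 11:19 AM − 12:45 = 10:34 PM UTC on Jan 14.
Add 13 hours and 50 minutes travel time → 12:24 PM UTC (Jan 15).
Isla Perdida is UTC+8:45, so local arrival = 12:24 PM + 8:45 = 9:09 PM on Jan 15.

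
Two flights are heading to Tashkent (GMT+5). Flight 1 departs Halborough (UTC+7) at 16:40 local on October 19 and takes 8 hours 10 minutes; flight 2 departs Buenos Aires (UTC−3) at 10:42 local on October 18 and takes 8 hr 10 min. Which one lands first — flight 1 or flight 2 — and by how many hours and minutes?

the second, by 19 hours 58 minutes

Flight 1 in UTC: 16:40 − 7:00 = 09:40 on Oct 19.
+8 hours 10 minutes → arrive 17:50 UTC on Oct 19.
Flight 2 in UTC: 10:42 + 3:00 = 13:42 on Oct 18.
+8 hours and 10 minutes → arrive 21:52 UTC on Oct 18.
Flight 2 lands earlier by 19 hours 58 minutes.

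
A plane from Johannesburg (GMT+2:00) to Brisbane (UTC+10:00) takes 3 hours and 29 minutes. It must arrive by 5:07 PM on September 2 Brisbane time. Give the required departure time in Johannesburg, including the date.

5:38 AM on September 2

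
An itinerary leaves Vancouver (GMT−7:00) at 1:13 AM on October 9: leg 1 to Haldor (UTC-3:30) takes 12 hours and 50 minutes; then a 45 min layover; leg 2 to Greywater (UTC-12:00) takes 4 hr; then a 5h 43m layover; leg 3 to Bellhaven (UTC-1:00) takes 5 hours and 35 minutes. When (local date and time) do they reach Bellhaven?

12:06 PM on October 10

Convert departure to UTC: 1:13 AM + 7:00 = 8:13 AM UTC on Oct 9.
Add 12 hours 50 minutes leg 1 → 9:03 PM UTC.
Add 45 minutes layover in Haldor → 9:48 PM UTC.
Add 4 hours leg 2 → 1:48 AM UTC (Oct 10).
Add 5 hours 43 minutes layover in Greywater → 7:31 AM UTC.
Add 5 hours 35 minutes leg 3 → 1:06 PM UTC.
Bellhaven is UTC−1:00, so local arrival = 1:06 PM − 1:00 = 12:06 PM on Oct 10.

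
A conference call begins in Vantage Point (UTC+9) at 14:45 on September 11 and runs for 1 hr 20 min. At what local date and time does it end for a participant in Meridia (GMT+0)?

Meridia is 9:00 behind Vantage Point.
After 1 hour and 20 minutes it is 16:05 in Vantage Point.
Shift by the zone difference: 16:05 − 9:00 = 07:05 on Sep 11 in Meridia.

07:05 on September 11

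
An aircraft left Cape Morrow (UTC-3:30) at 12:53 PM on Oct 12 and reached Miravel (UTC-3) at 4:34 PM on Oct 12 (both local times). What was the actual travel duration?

3 hours 11 minutes

Departure in UTC: 12:53 PM + 3:30 = 4:23 PM on Oct 12.
Arrival in UTC: 4:34 PM + 3:00 = 7:34 PM on Oct 12.
Elapsed = 7:34 PM − 4:23 PM = 3 hours 11 minutes.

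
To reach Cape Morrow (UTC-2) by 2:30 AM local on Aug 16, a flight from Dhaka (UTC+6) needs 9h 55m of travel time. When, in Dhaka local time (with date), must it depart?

12:35 AM on Aug 16

Target arrival in UTC: 2:30 AM + 2:00 = 4:30 AM on Aug 16.
Subtract 9 hours and 55 minutes → departure 6:35 PM UTC on Aug 15.
Dhaka is UTC+6:00: 6:35 PM + 6:00 = 12:35 AM on Aug 16.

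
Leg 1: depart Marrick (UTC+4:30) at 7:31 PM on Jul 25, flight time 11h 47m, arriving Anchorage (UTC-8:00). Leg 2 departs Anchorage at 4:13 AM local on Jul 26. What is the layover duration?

Convert departure to UTC: 7:31 PM − 4:30 = 3:01 PM UTC on Jul 25.
Add 11 hours and 47 minutes flight time → 2:48 AM UTC (Jul 26).
Anchorage is UTC−8:00, so local arrival = 2:48 AM − 8:00 = 6:48 PM on Jul 25.
Layover = 4:13 AM − 6:48 PM (+1 day) = 9 hours 25 minutes.

9 hours 25 minutes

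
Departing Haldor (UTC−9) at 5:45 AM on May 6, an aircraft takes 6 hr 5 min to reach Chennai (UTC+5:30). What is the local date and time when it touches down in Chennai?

Chennai is 14:30 ahead of Haldor.
After 6 hours and 5 minutes it is 11:50 AM in Haldor.
Shift by the zone difference: 11:50 AM + 14:30 = 2:20 AM on May 7 in Chennai.

2:20 AM on May 7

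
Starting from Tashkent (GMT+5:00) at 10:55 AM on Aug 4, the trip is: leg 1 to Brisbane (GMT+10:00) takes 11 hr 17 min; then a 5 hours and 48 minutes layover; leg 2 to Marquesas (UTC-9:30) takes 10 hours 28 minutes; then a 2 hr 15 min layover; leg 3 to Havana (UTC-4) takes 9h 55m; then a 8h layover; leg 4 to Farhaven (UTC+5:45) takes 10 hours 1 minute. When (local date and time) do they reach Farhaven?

Convert departure to UTC: 10:55 AM − 5:00 = 5:55 AM UTC on Aug 4.
Add 11 hours and 17 minutes leg 1 → 5:12 PM UTC.
Add 5 hours and 48 minutes layover in Brisbane → 11:00 PM UTC.
Add 10 hours and 28 minutes leg 2 → 9:28 AM UTC (Aug 5).
Add 2 hours and 15 minutes layover in Marquesas → 11:43 AM UTC.
Add 9 hours and 55 minutes leg 3 → 9:38 PM UTC.
Add 8 hours layover in Havana → 5:38 AM UTC (Aug 6).
Add 10 hours and 1 minute leg 4 → 3:39 PM UTC.
Farhaven is UTC+5:45, so local arrival = 3:39 PM + 5:45 = 9:24 PM on Aug 6.

9:24 PM on August 6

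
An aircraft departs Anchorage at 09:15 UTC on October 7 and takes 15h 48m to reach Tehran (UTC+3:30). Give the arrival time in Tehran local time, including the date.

04:33 on October 8

Departure is given in UTC: 09:15 on Oct 7.
Add 15 hours 48 minutes → 01:03 UTC (Oct 8).
Tehran is UTC+3:30: 01:03 + 3:30 = 04:33 on Oct 8.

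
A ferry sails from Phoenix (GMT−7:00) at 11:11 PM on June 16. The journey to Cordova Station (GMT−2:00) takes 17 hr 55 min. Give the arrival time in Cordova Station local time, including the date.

Convert departure to UTC: 11:11 PM + 7:00 = 6:11 AM UTC on Jun 17.
Add 17 hours and 55 minutes travel time → 12:06 AM UTC (Jun 18).
Cordova Station is UTC−2:00, so local arrival = 12:06 AM − 2:00 = 10:06 PM on Jun 17.

10:06 PM on Jun 17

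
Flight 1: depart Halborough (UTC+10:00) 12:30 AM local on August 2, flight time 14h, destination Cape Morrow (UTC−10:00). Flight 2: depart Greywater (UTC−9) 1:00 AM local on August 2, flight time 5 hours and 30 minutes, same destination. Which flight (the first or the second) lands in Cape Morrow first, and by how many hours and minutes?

the first, by 11 hours

Flight 1 in UTC: 12:30 AM − 10:00 = 2:30 PM on Aug 1.
+14 hours → arrive 4:30 AM UTC on Aug 2.
Flight 2 in UTC: 1:00 AM + 9:00 = 10:00 AM on Aug 2.
+5 hours 30 minutes → arrive 3:30 PM UTC on Aug 2.
Flight 1 lands earlier by 11 hours.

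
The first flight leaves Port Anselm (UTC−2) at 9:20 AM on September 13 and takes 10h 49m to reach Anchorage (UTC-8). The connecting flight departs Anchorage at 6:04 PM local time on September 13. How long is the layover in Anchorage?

3 hours 55 minutes

Convert departure to UTC: 9:20 AM + 2:00 = 11:20 AM UTC on Sep 13.
Add 10 hours 49 minutes flight time → 10:09 PM UTC.
Anchorage is UTC−8:00, so local arrival = 10:09 PM − 8:00 = 2:09 PM on Sep 13.
Layover = 6:04 PM − 2:09 PM = 3 hours 55 minutes.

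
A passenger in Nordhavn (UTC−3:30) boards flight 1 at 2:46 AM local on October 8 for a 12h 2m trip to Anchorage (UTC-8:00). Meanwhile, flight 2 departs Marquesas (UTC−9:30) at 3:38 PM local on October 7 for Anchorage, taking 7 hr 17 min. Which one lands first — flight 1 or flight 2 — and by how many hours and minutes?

the second, by 9 hours 53 minutes

Flight 1 in UTC: 2:46 AM + 3:30 = 6:16 AM on Oct 8.
+12 hours 2 minutes → arrive 6:18 PM UTC on Oct 8.
Flight 2 in UTC: 3:38 PM + 9:30 = 1:08 AM on Oct 8.
+7 hours 17 minutes → arrive 8:25 AM UTC on Oct 8.
Flight 2 lands earlier by 9 hours 53 minutes.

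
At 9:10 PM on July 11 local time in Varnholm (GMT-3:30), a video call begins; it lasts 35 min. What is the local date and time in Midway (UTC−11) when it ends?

Midway is 7:30 behind Varnholm.
After 35 minutes it is 9:45 PM in Varnholm.
Shift by the zone difference: 9:45 PM − 7:30 = 2:15 PM on Jul 11 in Midway.

2:15 PM on July 11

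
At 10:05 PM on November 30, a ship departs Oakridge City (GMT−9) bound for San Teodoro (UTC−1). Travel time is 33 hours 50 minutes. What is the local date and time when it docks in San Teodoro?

San Teodoro is 8:00 ahead of Oakridge City.
After 33 hours and 50 minutes it is 7:55 AM (Dec 2) in Oakridge City.
Shift by the zone difference: 7:55 AM + 8:00 = 3:55 PM on Dec 2 in San Teodoro.

3:55 PM on December 2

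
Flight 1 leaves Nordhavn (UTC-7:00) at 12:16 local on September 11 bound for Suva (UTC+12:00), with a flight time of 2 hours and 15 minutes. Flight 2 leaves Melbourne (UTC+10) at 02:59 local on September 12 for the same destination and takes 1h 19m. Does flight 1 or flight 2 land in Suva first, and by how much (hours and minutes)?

Flight 1 in UTC: 12:16 + 7:00 = 19:16 on Sep 11.
+2 hours 15 minutes → arrive 21:31 UTC on Sep 11.
Flight 2 in UTC: 02:59 − 10:00 = 16:59 on Sep 11.
+1 hour and 19 minutes → arrive 18:18 UTC on Sep 11.
Flight 2 lands earlier by 3 hours 13 minutes.

the second, by 3 hours 13 minutes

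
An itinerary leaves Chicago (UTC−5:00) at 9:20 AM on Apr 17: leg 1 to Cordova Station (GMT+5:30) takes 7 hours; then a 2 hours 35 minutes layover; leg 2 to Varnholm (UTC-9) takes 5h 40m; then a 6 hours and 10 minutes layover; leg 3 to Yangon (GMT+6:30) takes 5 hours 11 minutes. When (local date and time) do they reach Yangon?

Convert departure to UTC: 9:20 AM + 5:00 = 2:20 PM UTC on Apr 17.
Add 7 hours leg 1 → 9:20 PM UTC.
Add 2 hours and 35 minutes layover in Cordova Station → 11:55 PM UTC.
Add 5 hours and 40 minutes leg 2 → 5:35 AM UTC (Apr 18).
Add 6 hours 10 minutes layover in Varnholm → 11:45 AM UTC.
Add 5 hours 11 minutes leg 3 → 4:56 PM UTC.
Yangon is UTC+6:30, so local arrival = 4:56 PM + 6:30 = 11:26 PM on Apr 18.

11:26 PM on April 18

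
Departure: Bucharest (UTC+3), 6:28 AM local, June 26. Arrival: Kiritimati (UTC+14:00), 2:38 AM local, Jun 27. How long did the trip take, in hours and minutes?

9 hours 10 minutes

Kiritimati is 11:00 ahead of Bucharest.
Clock-face elapsed time (ignoring zones) is 20 hours 10 minutes.
Actual elapsed = 20 hours 10 minutes − 11:00 = 9 hours 10 minutes.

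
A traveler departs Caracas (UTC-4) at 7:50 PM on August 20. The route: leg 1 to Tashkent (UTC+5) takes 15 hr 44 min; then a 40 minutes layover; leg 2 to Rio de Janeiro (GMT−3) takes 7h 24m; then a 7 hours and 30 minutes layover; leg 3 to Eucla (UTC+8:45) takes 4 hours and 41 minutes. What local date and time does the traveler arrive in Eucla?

8:34 PM on Aug 22

Convert departure to UTC: 7:50 PM + 4:00 = 11:50 PM UTC on Aug 20.
Add 15 hours and 44 minutes leg 1 → 3:34 PM UTC (Aug 21).
Add 40 minutes layover in Tashkent → 4:14 PM UTC.
Add 7 hours 24 minutes leg 2 → 11:38 PM UTC.
Add 7 hours and 30 minutes layover in Rio de Janeiro → 7:08 AM UTC (Aug 22).
Add 4 hours 41 minutes leg 3 → 11:49 AM UTC.
Eucla is UTC+8:45, so local arrival = 11:49 AM + 8:45 = 8:34 PM on Aug 22.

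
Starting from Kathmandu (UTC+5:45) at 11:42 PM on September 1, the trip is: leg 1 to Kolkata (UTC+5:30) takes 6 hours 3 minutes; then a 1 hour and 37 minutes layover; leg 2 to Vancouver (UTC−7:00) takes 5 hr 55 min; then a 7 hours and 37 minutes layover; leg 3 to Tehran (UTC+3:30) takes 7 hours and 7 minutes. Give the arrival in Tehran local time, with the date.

1:46 AM on Sep 3

Convert departure to UTC: 11:42 PM − 5:45 = 5:57 PM UTC on Sep 1.
Add 6 hours 3 minutes leg 1 → 12:00 AM UTC (Sep 2).
Add 1 hour and 37 minutes layover in Kolkata → 1:37 AM UTC.
Add 5 hours 55 minutes leg 2 → 7:32 AM UTC.
Add 7 hours and 37 minutes layover in Vancouver → 3:09 PM UTC.
Add 7 hours and 7 minutes leg 3 → 10:16 PM UTC.
Tehran is UTC+3:30, so local arrival = 10:16 PM + 3:30 = 1:46 AM on Sep 3.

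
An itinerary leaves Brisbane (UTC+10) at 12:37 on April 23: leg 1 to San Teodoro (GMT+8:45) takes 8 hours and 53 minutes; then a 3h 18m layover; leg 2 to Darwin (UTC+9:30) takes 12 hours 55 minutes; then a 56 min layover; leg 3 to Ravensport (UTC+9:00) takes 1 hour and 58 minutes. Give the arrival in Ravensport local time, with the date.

Convert departure to UTC: 12:37 − 10:00 = 02:37 UTC on Apr 23.
Add 8 hours 53 minutes leg 1 → 11:30 UTC.
Add 3 hours and 18 minutes layover in San Teodoro → 14:48 UTC.
Add 12 hours and 55 minutes leg 2 → 03:43 UTC (Apr 24).
Add 56 minutes layover in Darwin → 04:39 UTC.
Add 1 hour and 58 minutes leg 3 → 06:37 UTC.
Ravensport is UTC+9:00, so local arrival = 06:37 + 9:00 = 15:37 on Apr 24.

15:37 on April 24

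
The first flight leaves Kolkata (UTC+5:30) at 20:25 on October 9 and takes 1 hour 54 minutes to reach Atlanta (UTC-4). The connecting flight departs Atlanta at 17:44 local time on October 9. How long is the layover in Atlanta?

Convert departure to UTC: 20:25 − 5:30 = 14:55 UTC on Oct 9.
Add 1 hour and 54 minutes flight time → 16:49 UTC.
Atlanta is UTC−4:00, so local arrival = 16:49 − 4:00 = 12:49 on Oct 9.
Layover = 17:44 − 12:49 = 4 hours 55 minutes.

4 hours 55 minutes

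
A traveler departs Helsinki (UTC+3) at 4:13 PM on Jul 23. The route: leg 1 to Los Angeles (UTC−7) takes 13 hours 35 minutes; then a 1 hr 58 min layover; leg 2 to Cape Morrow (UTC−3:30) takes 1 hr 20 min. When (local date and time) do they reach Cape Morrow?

Convert departure to UTC: 4:13 PM − 3:00 = 1:13 PM UTC on Jul 23.
Add 13 hours and 35 minutes leg 1 → 2:48 AM UTC (Jul 24).
Add 1 hour and 58 minutes layover in Los Angeles → 4:46 AM UTC.
Add 1 hour 20 minutes leg 2 → 6:06 AM UTC.
Cape Morrow is UTC−3:30, so local arrival = 6:06 AM − 3:30 = 2:36 AM on Jul 24.

2:36 AM on July 24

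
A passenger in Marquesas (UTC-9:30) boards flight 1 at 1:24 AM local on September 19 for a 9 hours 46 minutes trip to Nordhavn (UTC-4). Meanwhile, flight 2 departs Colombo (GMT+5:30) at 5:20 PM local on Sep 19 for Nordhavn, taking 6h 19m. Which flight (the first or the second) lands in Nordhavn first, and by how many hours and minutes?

the second, by 2 hours 31 minutes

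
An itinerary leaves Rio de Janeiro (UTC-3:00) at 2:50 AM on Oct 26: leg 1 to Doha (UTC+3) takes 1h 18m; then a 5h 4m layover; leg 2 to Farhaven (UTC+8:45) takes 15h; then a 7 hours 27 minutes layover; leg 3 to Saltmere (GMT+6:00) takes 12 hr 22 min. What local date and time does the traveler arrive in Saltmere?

5:01 AM on October 28

Convert departure to UTC: 2:50 AM + 3:00 = 5:50 AM UTC on Oct 26.
Add 1 hour 18 minutes leg 1 → 7:08 AM UTC.
Add 5 hours 4 minutes layover in Doha → 12:12 PM UTC.
Add 15 hours leg 2 → 3:12 AM UTC (Oct 27).
Add 7 hours 27 minutes layover in Farhaven → 10:39 AM UTC.
Add 12 hours 22 minutes leg 3 → 11:01 PM UTC.
Saltmere is UTC+6:00, so local arrival = 11:01 PM + 6:00 = 5:01 AM on Oct 28.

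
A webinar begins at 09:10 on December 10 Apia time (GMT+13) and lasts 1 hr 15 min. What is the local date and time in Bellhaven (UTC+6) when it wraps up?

03:25 on December 10

Convert start to UTC: 09:10 − 13:00 = 20:10 UTC on Dec 9.
Add 1 hour 15 minutes duration → 21:25 UTC.
Bellhaven is UTC+6:00, so local end time = 21:25 + 6:00 = 03:25 on Dec 10.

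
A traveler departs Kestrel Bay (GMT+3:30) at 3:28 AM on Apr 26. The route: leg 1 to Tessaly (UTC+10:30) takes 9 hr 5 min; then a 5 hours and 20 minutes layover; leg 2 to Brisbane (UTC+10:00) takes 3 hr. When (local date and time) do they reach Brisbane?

Convert departure to UTC: 3:28 AM − 3:30 = 11:58 PM UTC on Apr 25.
Add 9 hours 5 minutes leg 1 → 9:03 AM UTC (Apr 26).
Add 5 hours 20 minutes layover in Tessaly → 2:23 PM UTC.
Add 3 hours leg 2 → 5:23 PM UTC.
Brisbane is UTC+10:00, so local arrival = 5:23 PM + 10:00 = 3:23 AM on Apr 27.

3:23 AM on Apr 27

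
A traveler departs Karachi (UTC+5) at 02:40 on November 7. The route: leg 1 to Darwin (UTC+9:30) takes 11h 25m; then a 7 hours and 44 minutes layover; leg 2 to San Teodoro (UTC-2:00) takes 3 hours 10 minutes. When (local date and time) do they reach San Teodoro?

Convert departure to UTC: 02:40 − 5:00 = 21:40 UTC on Nov 6.
Add 11 hours 25 minutes leg 1 → 09:05 UTC (Nov 7).
Add 7 hours 44 minutes layover in Darwin → 16:49 UTC.
Add 3 hours and 10 minutes leg 2 → 19:59 UTC.
San Teodoro is UTC−2:00, so local arrival = 19:59 − 2:00 = 17:59 on Nov 7.

17:59 on November 7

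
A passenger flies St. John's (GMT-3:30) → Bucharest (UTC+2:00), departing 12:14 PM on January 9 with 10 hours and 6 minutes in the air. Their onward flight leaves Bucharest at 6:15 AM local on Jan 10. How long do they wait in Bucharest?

2 hours 25 minutes

Convert departure to UTC: 12:14 PM + 3:30 = 3:44 PM UTC on Jan 9.
Add 10 hours 6 minutes flight time → 1:50 AM UTC (Jan 10).
Bucharest is UTC+2:00, so local arrival = 1:50 AM + 2:00 = 3:50 AM on Jan 10.
Layover = 6:15 AM − 3:50 AM = 2 hours 25 minutes.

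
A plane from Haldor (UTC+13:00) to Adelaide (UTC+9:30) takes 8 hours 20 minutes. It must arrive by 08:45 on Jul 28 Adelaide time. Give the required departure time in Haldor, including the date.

03:55 on July 28

Target arrival in UTC: 08:45 − 9:30 = 23:15 on Jul 27.
Subtract 8 hours and 20 minutes → departure 14:55 UTC on Jul 27.
Haldor is UTC+13:00: 14:55 + 13:00 = 03:55 on Jul 28.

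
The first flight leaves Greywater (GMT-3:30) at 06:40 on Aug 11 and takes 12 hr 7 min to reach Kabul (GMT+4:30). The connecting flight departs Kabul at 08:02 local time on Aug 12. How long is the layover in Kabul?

5 hours 15 minutes

Convert departure to UTC: 06:40 + 3:30 = 10:10 UTC on Aug 11.
Add 12 hours 7 minutes flight time → 22:17 UTC.
Kabul is UTC+4:30, so local arrival = 22:17 + 4:30 = 02:47 on Aug 12.
Layover = 08:02 − 02:47 = 5 hours 15 minutes.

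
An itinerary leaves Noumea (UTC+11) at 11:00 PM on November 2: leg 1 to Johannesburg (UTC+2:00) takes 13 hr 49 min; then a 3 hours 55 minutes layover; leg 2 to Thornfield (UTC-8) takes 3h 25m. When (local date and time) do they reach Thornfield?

1:09 AM on November 3

Convert departure to UTC: 11:00 PM − 11:00 = 12:00 PM UTC on Nov 2.
Add 13 hours and 49 minutes leg 1 → 1:49 AM UTC (Nov 3).
Add 3 hours 55 minutes layover in Johannesburg → 5:44 AM UTC.
Add 3 hours and 25 minutes leg 2 → 9:09 AM UTC.
Thornfield is UTC−8:00, so local arrival = 9:09 AM − 8:00 = 1:09 AM on Nov 3.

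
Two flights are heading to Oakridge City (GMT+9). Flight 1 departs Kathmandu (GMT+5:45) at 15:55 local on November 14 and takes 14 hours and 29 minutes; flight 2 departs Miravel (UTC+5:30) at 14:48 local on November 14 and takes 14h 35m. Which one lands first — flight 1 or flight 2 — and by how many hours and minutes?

the second, by 46 minutes

Flight 1 in UTC: 15:55 − 5:45 = 10:10 on Nov 14.
+14 hours and 29 minutes → arrive 00:39 UTC on Nov 15.
Flight 2 in UTC: 14:48 − 5:30 = 09:18 on Nov 14.
+14 hours and 35 minutes → arrive 23:53 UTC on Nov 14.
Flight 2 lands earlier by 46 minutes.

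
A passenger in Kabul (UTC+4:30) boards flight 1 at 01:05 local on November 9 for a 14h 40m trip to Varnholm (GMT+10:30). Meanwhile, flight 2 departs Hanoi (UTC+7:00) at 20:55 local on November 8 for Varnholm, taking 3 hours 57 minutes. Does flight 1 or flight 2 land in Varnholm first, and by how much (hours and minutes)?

Flight 1 in UTC: 01:05 − 4:30 = 20:35 on Nov 8.
+14 hours 40 minutes → arrive 11:15 UTC on Nov 9.
Flight 2 in UTC: 20:55 − 7:00 = 13:55 on Nov 8.
+3 hours and 57 minutes → arrive 17:52 UTC on Nov 8.
Flight 2 lands earlier by 17 hours 23 minutes.

the second, by 17 hours 23 minutes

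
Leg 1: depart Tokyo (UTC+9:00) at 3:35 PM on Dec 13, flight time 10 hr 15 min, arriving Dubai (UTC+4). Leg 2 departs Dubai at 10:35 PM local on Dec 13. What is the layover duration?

Convert departure to UTC: 3:35 PM − 9:00 = 6:35 AM UTC on Dec 13.
Add 10 hours 15 minutes flight time → 4:50 PM UTC.
Dubai is UTC+4:00, so local arrival = 4:50 PM + 4:00 = 8:50 PM on Dec 13.
Layover = 10:35 PM − 8:50 PM = 1 hour 45 minutes.

1 hour 45 minutes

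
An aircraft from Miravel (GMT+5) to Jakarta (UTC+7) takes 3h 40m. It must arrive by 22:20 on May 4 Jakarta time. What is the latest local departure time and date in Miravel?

Target arrival in UTC: 22:20 − 7:00 = 15:20 on May 4.
Subtract 3 hours 40 minutes → departure 11:40 UTC on May 4.
Miravel is UTC+5:00: 11:40 + 5:00 = 16:40 on May 4.

16:40 on May 4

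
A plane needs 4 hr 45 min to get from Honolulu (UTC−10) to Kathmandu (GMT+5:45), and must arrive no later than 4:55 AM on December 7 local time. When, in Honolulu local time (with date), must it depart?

8:25 AM on December 6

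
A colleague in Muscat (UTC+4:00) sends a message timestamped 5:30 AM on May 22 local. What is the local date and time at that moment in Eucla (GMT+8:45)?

10:15 AM on May 22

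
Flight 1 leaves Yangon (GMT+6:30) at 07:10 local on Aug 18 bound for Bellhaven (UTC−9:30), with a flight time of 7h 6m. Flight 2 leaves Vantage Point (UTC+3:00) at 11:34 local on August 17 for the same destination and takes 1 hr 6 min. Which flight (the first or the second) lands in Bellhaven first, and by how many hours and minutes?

Flight 1 in UTC: 07:10 − 6:30 = 00:40 on Aug 18.
+7 hours and 6 minutes → arrive 07:46 UTC on Aug 18.
Flight 2 in UTC: 11:34 − 3:00 = 08:34 on Aug 17.
+1 hour 6 minutes → arrive 09:40 UTC on Aug 17.
Flight 2 lands earlier by 22 hours 6 minutes.

the second, by 22 hours 6 minutes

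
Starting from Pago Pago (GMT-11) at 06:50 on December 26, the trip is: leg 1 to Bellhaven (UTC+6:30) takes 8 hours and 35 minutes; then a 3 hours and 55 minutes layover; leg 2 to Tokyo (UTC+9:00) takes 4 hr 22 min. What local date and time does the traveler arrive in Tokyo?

Convert departure to UTC: 06:50 + 11:00 = 17:50 UTC on Dec 26.
Add 8 hours and 35 minutes leg 1 → 02:25 UTC (Dec 27).
Add 3 hours 55 minutes layover in Bellhaven → 06:20 UTC.
Add 4 hours and 22 minutes leg 2 → 10:42 UTC.
Tokyo is UTC+9:00, so local arrival = 10:42 + 9:00 = 19:42 on Dec 27.

19:42 on December 27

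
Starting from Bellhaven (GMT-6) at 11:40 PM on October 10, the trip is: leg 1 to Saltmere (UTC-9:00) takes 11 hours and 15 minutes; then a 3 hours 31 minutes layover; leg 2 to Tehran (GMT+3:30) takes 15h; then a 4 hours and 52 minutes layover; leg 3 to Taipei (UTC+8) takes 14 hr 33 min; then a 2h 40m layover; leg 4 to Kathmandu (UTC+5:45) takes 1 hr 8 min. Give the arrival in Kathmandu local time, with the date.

4:24 PM on October 13

Convert departure to UTC: 11:40 PM + 6:00 = 5:40 AM UTC on Oct 11.
Add 11 hours 15 minutes leg 1 → 4:55 PM UTC.
Add 3 hours 31 minutes layover in Saltmere → 8:26 PM UTC.
Add 15 hours leg 2 → 11:26 AM UTC (Oct 12).
Add 4 hours and 52 minutes layover in Tehran → 4:18 PM UTC.
Add 14 hours 33 minutes leg 3 → 6:51 AM UTC (Oct 13).
Add 2 hours 40 minutes layover in Taipei → 9:31 AM UTC.
Add 1 hour and 8 minutes leg 4 → 10:39 AM UTC.
Kathmandu is UTC+5:45, so local arrival = 10:39 AM + 5:45 = 4:24 PM on Oct 13.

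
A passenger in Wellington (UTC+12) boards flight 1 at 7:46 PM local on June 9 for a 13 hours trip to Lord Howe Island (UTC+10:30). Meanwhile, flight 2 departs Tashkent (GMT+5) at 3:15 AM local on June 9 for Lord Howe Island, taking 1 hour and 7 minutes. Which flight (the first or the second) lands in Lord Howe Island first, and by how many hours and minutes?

Flight 1 in UTC: 7:46 PM − 12:00 = 7:46 AM on Jun 9.
+13 hours → arrive 8:46 PM UTC on Jun 9.
Flight 2 in UTC: 3:15 AM − 5:00 = 10:15 PM on Jun 8.
+1 hour and 7 minutes → arrive 11:22 PM UTC on Jun 8.
Flight 2 lands earlier by 21 hours 24 minutes.

the second, by 21 hours 24 minutes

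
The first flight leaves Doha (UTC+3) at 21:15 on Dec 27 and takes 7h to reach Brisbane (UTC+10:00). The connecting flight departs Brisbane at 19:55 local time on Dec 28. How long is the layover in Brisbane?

8 hours 40 minutes

Convert departure to UTC: 21:15 − 3:00 = 18:15 UTC on Dec 27.
Add 7 hours flight time → 01:15 UTC (Dec 28).
Brisbane is UTC+10:00, so local arrival = 01:15 + 10:00 = 11:15 on Dec 28.
Layover = 19:55 − 11:15 = 8 hours 40 minutes.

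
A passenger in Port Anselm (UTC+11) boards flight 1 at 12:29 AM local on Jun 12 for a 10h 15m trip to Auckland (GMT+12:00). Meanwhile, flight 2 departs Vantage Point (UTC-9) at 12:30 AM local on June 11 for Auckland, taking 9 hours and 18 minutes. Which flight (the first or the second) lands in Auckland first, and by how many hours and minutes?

the second, by 4 hours 56 minutes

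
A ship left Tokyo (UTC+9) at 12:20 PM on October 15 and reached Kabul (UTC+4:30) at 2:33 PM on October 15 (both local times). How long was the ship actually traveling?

6 hours 43 minutes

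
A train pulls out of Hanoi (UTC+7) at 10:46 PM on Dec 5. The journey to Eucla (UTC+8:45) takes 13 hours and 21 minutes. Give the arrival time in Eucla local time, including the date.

1:52 PM on December 6

Eucla is 1:45 ahead of Hanoi.
After 13 hours and 21 minutes it is 12:07 PM (Dec 6) in Hanoi.
Shift by the zone difference: 12:07 PM + 1:45 = 1:52 PM on Dec 6 in Eucla.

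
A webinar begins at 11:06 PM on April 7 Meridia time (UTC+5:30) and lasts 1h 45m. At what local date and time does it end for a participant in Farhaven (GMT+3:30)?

10:51 PM on April 7

Farhaven is 2:00 behind Meridia.
After 1 hour 45 minutes it is 12:51 AM (Apr 8) in Meridia.
Shift by the zone difference: 12:51 AM − 2:00 = 10:51 PM on Apr 7 in Farhaven.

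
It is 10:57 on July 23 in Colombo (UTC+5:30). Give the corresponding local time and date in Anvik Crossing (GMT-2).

03:27 on July 23

In UTC: 10:57 − 5:30 = 05:27 on Jul 23.
Anvik Crossing is UTC−2:00: 05:27 − 2:00 = 03:27 on Jul 23.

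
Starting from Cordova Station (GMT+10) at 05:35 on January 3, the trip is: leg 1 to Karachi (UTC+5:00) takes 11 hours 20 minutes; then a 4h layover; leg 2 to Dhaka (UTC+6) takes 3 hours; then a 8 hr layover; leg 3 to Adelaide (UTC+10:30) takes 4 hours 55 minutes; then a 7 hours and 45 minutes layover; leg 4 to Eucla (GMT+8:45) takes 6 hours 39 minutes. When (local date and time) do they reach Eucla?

Convert departure to UTC: 05:35 − 10:00 = 19:35 UTC on Jan 2.
Add 11 hours and 20 minutes leg 1 → 06:55 UTC (Jan 3).
Add 4 hours layover in Karachi → 10:55 UTC.
Add 3 hours leg 2 → 13:55 UTC.
Add 8 hours layover in Dhaka → 21:55 UTC.
Add 4 hours and 55 minutes leg 3 → 02:50 UTC (Jan 4).
Add 7 hours 45 minutes layover in Adelaide → 10:35 UTC.
Add 6 hours 39 minutes leg 4 → 17:14 UTC.
Eucla is UTC+8:45, so local arrival = 17:14 + 8:45 = 01:59 on Jan 5.

01:59 on Jan 5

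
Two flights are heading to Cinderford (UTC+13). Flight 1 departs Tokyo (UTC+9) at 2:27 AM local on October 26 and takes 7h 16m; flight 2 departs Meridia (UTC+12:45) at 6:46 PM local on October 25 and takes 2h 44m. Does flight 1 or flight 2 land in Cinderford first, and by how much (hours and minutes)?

Flight 1 in UTC: 2:27 AM − 9:00 = 5:27 PM on Oct 25.
+7 hours 16 minutes → arrive 12:43 AM UTC on Oct 26.
Flight 2 in UTC: 6:46 PM − 12:45 = 6:01 AM on Oct 25.
+2 hours and 44 minutes → arrive 8:45 AM UTC on Oct 25.
Flight 2 lands earlier by 15 hours 58 minutes.

the second, by 15 hours 58 minutes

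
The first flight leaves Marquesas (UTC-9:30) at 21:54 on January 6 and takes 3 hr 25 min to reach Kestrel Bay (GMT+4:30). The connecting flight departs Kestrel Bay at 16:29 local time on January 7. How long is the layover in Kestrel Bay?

Convert departure to UTC: 21:54 + 9:30 = 07:24 UTC on Jan 7.
Add 3 hours 25 minutes flight time → 10:49 UTC.
Kestrel Bay is UTC+4:30, so local arrival = 10:49 + 4:30 = 15:19 on Jan 7.
Layover = 16:29 − 15:19 = 1 hour 10 minutes.

1 hour 10 minutes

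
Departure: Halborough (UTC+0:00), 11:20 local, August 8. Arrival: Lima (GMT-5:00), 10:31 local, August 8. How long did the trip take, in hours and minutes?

Departure is already UTC: 11:20 on Aug 8.
Arrival in UTC: 10:31 + 5:00 = 15:31 on Aug 8.
Elapsed = 15:31 − 11:20 = 4 hours 11 minutes.

4 hours 11 minutes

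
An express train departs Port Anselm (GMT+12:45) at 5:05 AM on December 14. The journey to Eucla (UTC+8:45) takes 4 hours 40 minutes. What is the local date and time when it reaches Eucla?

5:45 AM on December 14

Convert departure to UTC: 5:05 AM − 12:45 = 4:20 PM UTC on Dec 13.
Add 4 hours 40 minutes travel time → 9:00 PM UTC.
Eucla is UTC+8:45, so local arrival = 9:00 PM + 8:45 = 5:45 AM on Dec 14.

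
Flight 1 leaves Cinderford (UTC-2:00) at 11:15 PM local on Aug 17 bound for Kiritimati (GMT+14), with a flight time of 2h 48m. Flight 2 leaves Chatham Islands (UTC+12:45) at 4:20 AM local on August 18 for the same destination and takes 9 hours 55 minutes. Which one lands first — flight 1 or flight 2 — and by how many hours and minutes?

Flight 1 in UTC: 11:15 PM + 2:00 = 1:15 AM on Aug 18.
+2 hours 48 minutes → arrive 4:03 AM UTC on Aug 18.
Flight 2 in UTC: 4:20 AM − 12:45 = 3:35 PM on Aug 17.
+9 hours 55 minutes → arrive 1:30 AM UTC on Aug 18.
Flight 2 lands earlier by 2 hours 33 minutes.

the second, by 2 hours 33 minutes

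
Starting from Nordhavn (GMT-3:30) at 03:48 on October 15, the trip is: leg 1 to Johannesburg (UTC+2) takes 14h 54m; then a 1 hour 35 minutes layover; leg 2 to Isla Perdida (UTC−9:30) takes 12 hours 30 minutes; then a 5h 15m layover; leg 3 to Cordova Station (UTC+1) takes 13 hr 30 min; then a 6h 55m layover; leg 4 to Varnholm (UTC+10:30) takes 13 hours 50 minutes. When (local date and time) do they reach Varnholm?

Convert departure to UTC: 03:48 + 3:30 = 07:18 UTC on Oct 15.
Add 14 hours 54 minutes leg 1 → 22:12 UTC.
Add 1 hour and 35 minutes layover in Johannesburg → 23:47 UTC.
Add 12 hours 30 minutes leg 2 → 12:17 UTC (Oct 16).
Add 5 hours 15 minutes layover in Isla Perdida → 17:32 UTC.
Add 13 hours and 30 minutes leg 3 → 07:02 UTC (Oct 17).
Add 6 hours 55 minutes layover in Cordova Station → 13:57 UTC.
Add 13 hours 50 minutes leg 4 → 03:47 UTC (Oct 18).
Varnholm is UTC+10:30, so local arrival = 03:47 + 10:30 = 14:17 on Oct 18.

14:17 on Oct 18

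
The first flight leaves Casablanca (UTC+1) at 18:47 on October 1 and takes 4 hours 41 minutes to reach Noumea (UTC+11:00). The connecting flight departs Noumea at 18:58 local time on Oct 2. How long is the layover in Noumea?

Convert departure to UTC: 18:47 − 1:00 = 17:47 UTC on Oct 1.
Add 4 hours 41 minutes flight time → 22:28 UTC.
Noumea is UTC+11:00, so local arrival = 22:28 + 11:00 = 09:28 on Oct 2.
Layover = 18:58 − 09:28 = 9 hours 30 minutes.

9 hours 30 minutes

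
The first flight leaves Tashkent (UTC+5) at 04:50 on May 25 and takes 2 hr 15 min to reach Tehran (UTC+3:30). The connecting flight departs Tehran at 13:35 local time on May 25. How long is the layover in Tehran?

Convert departure to UTC: 04:50 − 5:00 = 23:50 UTC on May 24.
Add 2 hours 15 minutes flight time → 02:05 UTC (May 25).
Tehran is UTC+3:30, so local arrival = 02:05 + 3:30 = 05:35 on May 25.
Layover = 13:35 − 05:35 = 8 hours.

8 hours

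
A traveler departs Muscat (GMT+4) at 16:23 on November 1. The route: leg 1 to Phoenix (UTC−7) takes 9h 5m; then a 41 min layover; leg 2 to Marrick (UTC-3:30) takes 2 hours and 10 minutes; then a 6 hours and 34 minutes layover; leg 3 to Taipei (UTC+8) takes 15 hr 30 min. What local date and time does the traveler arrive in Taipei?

06:23 on November 3

Convert departure to UTC: 16:23 − 4:00 = 12:23 UTC on Nov 1.
Add 9 hours 5 minutes leg 1 → 21:28 UTC.
Add 41 minutes layover in Phoenix → 22:09 UTC.
Add 2 hours and 10 minutes leg 2 → 00:19 UTC (Nov 2).
Add 6 hours 34 minutes layover in Marrick → 06:53 UTC.
Add 15 hours 30 minutes leg 3 → 22:23 UTC.
Taipei is UTC+8:00, so local arrival = 22:23 + 8:00 = 06:23 on Nov 3.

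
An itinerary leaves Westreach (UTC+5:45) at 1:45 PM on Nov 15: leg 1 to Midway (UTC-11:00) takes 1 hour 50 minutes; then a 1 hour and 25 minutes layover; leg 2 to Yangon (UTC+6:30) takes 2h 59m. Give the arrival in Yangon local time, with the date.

8:44 PM on November 15

Convert departure to UTC: 1:45 PM − 5:45 = 8:00 AM UTC on Nov 15.
Add 1 hour 50 minutes leg 1 → 9:50 AM UTC.
Add 1 hour 25 minutes layover in Midway → 11:15 AM UTC.
Add 2 hours 59 minutes leg 2 → 2:14 PM UTC.
Yangon is UTC+6:30, so local arrival = 2:14 PM + 6:30 = 8:44 PM on Nov 15.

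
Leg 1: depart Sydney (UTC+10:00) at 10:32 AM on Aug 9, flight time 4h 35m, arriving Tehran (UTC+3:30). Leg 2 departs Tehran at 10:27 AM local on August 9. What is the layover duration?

Convert departure to UTC: 10:32 AM − 10:00 = 12:32 AM UTC on Aug 9.
Add 4 hours 35 minutes flight time → 5:07 AM UTC.
Tehran is UTC+3:30, so local arrival = 5:07 AM + 3:30 = 8:37 AM on Aug 9.
Layover = 10:27 AM − 8:37 AM = 1 hour 50 minutes.

1 hour 50 minutes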